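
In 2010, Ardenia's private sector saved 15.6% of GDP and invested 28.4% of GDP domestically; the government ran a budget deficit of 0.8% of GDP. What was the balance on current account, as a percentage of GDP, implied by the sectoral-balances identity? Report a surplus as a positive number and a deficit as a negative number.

By the sectoral-balances identity, CA = (S_private - I) + (T - G).
Private balance = 15.6 - 28.4 = -12.8
Government balance (T - G) = -0.8
CA = -12.8 + (-0.8) = -13.6

-13.6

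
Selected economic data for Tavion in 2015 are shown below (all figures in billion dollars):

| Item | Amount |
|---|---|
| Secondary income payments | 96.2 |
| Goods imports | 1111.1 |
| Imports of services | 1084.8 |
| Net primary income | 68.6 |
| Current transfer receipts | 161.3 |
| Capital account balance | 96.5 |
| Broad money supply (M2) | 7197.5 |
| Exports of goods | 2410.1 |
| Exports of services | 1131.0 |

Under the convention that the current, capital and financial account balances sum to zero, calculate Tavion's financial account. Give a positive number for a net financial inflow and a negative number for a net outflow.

Goods balance = 2410.1 - 1111.1 = 1299.0
Services balance = 1131.0 - 1084.8 = 46.2
Trade balance (goods + services) = 1299.0 + 46.2 = 1345.2
Net primary income = 68.6
Net secondary income = 161.3 - 96.2 = 65.1
Current account = 1345.2 + 68.6 + 65.1 = 1478.9
Financial account = -(1478.9 + 96.5) = -1575.4

-1575.4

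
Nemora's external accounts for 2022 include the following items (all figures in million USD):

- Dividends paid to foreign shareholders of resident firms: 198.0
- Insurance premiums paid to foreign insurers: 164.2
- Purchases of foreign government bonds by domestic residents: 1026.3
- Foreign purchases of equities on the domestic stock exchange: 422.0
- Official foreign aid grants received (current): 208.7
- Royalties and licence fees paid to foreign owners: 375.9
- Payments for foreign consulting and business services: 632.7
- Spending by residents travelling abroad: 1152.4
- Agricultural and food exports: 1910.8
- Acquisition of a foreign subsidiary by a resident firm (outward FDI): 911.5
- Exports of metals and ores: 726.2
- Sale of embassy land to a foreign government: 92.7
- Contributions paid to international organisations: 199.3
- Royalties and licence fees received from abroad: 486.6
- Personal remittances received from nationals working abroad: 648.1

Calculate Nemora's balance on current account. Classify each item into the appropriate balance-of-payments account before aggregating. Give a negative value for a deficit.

Goods: 726.2 + 1910.8 = 2637.0
Services: 486.6 - 632.7 - 375.9 - 1152.4 - 164.2 = -1838.6
Primary income: -198.0
Secondary income: 208.7 + 648.1 - 199.3 = 657.5
Current account = 2637.0 + (-1838.6) + (-198.0) + 657.5 = 1257.9
(Excluded from the current account — financial account: purchases of foreign government bonds by domestic residents 1026.3, foreign purchases of equities on the domestic stock exchange 422.0, acquisition of a foreign subsidiary by a resident firm (outward FDI) 911.5; capital account: sale of embassy land to a foreign government 92.7.)

1257.9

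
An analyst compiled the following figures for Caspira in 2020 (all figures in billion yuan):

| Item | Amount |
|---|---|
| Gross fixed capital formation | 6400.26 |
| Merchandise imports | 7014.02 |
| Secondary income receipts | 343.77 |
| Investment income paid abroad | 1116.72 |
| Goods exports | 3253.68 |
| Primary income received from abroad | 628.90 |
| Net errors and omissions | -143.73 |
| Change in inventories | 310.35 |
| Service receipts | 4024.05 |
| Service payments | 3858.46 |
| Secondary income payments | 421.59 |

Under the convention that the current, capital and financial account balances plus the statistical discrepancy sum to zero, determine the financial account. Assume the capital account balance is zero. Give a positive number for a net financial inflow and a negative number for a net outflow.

Goods balance = 3253.68 - 7014.02 = -3760.34
Services balance = 4024.05 - 3858.46 = 165.59
Trade balance (goods + services) = -3760.34 + 165.59 = -3594.75
Net primary income = 628.90 - 1116.72 = -487.82
Net secondary income = 343.77 - 421.59 = -77.82
Current account = -3594.75 + (-487.82) + (-77.82) = -4160.39
Financial account = -(-4160.39 + (-143.73)) = 4304.12

4304.12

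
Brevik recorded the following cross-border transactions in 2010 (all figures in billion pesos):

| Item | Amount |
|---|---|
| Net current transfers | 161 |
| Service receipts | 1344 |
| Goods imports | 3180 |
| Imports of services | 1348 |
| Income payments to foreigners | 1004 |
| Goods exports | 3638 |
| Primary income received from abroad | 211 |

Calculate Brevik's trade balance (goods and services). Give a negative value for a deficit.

Goods balance = 3638 - 3180 = 458
Services balance = 1344 - 1348 = -4
Trade balance (goods + services) = 458 + (-4) = 454

454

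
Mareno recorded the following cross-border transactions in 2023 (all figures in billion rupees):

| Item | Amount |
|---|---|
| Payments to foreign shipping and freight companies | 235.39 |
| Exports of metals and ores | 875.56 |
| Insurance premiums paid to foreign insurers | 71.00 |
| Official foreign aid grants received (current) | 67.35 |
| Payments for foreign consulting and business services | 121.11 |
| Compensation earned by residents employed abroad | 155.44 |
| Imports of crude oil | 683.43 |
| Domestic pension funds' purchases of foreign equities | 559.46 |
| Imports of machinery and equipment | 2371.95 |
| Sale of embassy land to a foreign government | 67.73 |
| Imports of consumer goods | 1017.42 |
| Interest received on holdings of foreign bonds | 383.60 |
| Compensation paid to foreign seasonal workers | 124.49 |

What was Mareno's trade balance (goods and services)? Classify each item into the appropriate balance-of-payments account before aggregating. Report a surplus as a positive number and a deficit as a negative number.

Goods: -683.43 - 1017.42 - 2371.95 + 875.56 = -3197.24
Services: -71.00 - 235.39 - 121.11 = -427.50
Trade balance = -3197.24 + (-427.50) = -3624.74
(Excluded from the trade balance — secondary income: official foreign aid grants received (current) 67.35; primary income: compensation earned by residents employed abroad 155.44, interest received on holdings of foreign bonds 383.60, compensation paid to foreign seasonal workers 124.49; financial account: domestic pension funds' purchases of foreign equities 559.46; capital account: sale of embassy land to a foreign government 67.73.)

-3624.74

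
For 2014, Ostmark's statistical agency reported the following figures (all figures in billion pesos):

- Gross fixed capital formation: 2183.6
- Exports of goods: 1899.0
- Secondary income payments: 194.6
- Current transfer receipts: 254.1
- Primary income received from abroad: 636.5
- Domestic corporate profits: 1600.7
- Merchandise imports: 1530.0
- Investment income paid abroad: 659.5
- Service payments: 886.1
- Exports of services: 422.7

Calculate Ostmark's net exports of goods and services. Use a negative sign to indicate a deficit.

-94.4

Goods balance = 1899.0 - 1530.0 = 369.0
Services balance = 422.7 - 886.1 = -463.4
Trade balance (goods + services) = 369.0 + (-463.4) = -94.4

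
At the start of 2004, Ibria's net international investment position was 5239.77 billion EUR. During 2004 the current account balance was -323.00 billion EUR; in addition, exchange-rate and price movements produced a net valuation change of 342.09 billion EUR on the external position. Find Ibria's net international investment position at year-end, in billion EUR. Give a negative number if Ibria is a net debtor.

5258.86

Change in NIIP = current account + net valuation change = -323.00 + 342.09 = 19.09
End-of-year NIIP = 5239.77 + 19.09 = 5258.86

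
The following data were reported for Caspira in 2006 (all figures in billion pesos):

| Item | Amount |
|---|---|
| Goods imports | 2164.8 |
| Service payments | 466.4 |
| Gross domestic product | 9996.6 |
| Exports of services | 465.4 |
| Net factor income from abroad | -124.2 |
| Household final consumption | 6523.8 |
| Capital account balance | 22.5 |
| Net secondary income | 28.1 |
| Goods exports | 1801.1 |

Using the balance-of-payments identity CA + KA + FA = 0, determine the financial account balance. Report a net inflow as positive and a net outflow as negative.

Goods balance = 1801.1 - 2164.8 = -363.7
Services balance = 465.4 - 466.4 = -1.0
Trade balance (goods + services) = -363.7 + (-1.0) = -364.7
Net primary income = -124.2
Net secondary income = 28.1
Current account = -364.7 + (-124.2) + 28.1 = -460.8
Financial account = -(-460.8 + 22.5) = 438.3

438.3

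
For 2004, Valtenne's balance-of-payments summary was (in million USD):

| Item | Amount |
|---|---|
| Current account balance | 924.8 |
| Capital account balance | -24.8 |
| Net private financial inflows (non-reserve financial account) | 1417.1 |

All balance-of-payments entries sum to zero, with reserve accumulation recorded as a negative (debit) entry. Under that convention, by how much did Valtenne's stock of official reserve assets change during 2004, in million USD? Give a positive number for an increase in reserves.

Official reserve transactions balance = -(924.8 + (-24.8) + 1417.1) = -2317.1
An accumulation of reserves is recorded as a debit (negative entry), so the change in the stock of reserves is the negative of that balance.
Change in official reserves = -(-2317.1) = 2317.1

2317.1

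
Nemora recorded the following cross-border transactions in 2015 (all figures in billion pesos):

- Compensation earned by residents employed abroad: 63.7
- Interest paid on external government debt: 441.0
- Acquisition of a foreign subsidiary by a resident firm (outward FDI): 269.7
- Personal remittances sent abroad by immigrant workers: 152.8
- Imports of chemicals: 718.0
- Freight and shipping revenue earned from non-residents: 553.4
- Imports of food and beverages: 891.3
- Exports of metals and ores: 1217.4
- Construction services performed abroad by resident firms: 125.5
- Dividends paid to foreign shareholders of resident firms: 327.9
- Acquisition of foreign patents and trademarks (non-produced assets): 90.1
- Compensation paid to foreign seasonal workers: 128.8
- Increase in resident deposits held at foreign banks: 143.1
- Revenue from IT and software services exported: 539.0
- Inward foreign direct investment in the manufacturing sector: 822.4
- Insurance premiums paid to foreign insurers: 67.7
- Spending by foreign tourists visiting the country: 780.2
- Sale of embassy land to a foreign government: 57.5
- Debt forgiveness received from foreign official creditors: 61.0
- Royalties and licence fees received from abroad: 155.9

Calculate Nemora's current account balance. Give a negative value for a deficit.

707.6

Goods: -891.3 + 1217.4 - 718.0 = -391.9
Services: 155.9 + 553.4 + 780.2 + 539.0 - 67.7 + 125.5 = 2086.3
Primary income: 63.7 - 327.9 - 441.0 - 128.8 = -834.0
Secondary income: -152.8
Current account = (-391.9) + 2086.3 + (-834.0) + (-152.8) = 707.6
(Excluded from the current account — financial account: acquisition of a foreign subsidiary by a resident firm (outward FDI) 269.7, increase in resident deposits held at foreign banks 143.1, inward foreign direct investment in the manufacturing sector 822.4; capital account: acquisition of foreign patents and trademarks (non-produced assets) 90.1, sale of embassy land to a foreign government 57.5, debt forgiveness received from foreign official creditors 61.0.)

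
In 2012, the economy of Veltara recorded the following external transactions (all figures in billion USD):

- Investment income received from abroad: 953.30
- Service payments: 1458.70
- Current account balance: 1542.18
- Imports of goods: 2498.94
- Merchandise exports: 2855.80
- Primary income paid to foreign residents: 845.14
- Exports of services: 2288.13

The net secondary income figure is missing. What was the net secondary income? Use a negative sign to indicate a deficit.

247.73

Current account = goods balance + services balance + net primary income + net secondary income
Sum of the known components = 1294.45
Net secondary income = CA - (known components) = 1542.18 - 1294.45 = 247.73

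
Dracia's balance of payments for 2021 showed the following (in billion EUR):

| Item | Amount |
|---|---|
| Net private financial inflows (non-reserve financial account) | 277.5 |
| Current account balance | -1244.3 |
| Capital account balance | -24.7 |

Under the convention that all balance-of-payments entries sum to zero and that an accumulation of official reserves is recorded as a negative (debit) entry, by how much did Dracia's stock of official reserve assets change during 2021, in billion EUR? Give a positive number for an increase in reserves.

-991.5

Official reserve transactions balance = -((-1244.3) + (-24.7) + 277.5) = 991.5
An accumulation of reserves is recorded as a debit (negative entry), so the change in the stock of reserves is the negative of that balance.
Change in official reserves = -(991.5) = -991.5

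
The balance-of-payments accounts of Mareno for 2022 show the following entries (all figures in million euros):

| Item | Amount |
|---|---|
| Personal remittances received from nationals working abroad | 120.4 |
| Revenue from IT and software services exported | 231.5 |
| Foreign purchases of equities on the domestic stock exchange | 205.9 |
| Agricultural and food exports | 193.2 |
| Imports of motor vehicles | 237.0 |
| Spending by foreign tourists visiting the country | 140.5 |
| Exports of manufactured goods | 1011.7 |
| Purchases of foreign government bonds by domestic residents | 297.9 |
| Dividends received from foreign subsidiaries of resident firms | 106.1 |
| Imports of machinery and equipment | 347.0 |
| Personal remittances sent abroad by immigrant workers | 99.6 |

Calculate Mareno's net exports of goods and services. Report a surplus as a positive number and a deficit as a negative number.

Goods: 1011.7 - 347.0 + 193.2 - 237.0 = 620.9
Services: 140.5 + 231.5 = 372.0
Trade balance = 620.9 + 372.0 = 992.9
(Excluded from the trade balance — secondary income: personal remittances received from nationals working abroad 120.4, personal remittances sent abroad by immigrant workers 99.6; financial account: foreign purchases of equities on the domestic stock exchange 205.9, purchases of foreign government bonds by domestic residents 297.9; primary income: dividends received from foreign subsidiaries of resident firms 106.1.)

992.9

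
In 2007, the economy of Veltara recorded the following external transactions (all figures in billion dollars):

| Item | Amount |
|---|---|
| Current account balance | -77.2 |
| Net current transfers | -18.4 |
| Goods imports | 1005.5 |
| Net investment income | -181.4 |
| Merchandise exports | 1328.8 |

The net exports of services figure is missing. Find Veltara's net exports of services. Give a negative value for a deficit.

-200.7

Current account = goods balance + services balance + net primary income + net secondary income
Sum of the known components = 123.5
Net exports of services = CA - (known components) = -77.2 - 123.5 = -200.7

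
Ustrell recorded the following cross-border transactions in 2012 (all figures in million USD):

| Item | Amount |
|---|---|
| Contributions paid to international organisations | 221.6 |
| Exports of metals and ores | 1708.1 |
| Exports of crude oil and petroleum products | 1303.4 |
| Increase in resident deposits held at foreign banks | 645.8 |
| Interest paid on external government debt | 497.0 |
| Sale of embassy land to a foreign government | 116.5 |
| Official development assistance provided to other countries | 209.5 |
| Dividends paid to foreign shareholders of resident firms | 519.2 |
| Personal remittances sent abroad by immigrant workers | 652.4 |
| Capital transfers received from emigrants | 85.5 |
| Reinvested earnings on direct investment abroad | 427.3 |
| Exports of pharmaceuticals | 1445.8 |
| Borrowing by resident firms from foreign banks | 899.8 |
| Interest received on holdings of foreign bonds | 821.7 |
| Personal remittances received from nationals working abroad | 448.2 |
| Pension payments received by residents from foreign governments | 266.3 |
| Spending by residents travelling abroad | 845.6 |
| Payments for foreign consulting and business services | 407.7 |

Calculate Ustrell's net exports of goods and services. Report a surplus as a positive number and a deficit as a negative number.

3204.0

Goods: 1303.4 + 1445.8 + 1708.1 = 4457.3
Services: -407.7 - 845.6 = -1253.3
Trade balance = 4457.3 + (-1253.3) = 3204.0
(Excluded from the trade balance — secondary income: contributions paid to international organisations 221.6, official development assistance provided to other countries 209.5, personal remittances sent abroad by immigrant workers 652.4, personal remittances received from nationals working abroad 448.2, pension payments received by residents from foreign governments 266.3; financial account: increase in resident deposits held at foreign banks 645.8, borrowing by resident firms from foreign banks 899.8; primary income: interest paid on external government debt 497.0, dividends paid to foreign shareholders of resident firms 519.2, reinvested earnings on direct investment abroad 427.3, interest received on holdings of foreign bonds 821.7; capital account: sale of embassy land to a foreign government 116.5, capital transfers received from emigrants 85.5.)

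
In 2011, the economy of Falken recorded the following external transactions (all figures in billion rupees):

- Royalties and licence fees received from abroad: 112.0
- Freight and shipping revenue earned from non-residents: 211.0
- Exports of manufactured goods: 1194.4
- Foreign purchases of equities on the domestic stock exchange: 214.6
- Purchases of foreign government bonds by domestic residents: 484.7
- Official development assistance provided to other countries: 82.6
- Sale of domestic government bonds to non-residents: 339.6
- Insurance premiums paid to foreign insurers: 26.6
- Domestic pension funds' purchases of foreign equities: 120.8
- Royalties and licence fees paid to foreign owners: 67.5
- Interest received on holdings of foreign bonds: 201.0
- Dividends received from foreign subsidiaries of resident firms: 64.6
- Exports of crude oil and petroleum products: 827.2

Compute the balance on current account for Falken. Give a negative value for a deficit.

2433.5

Goods: 827.2 + 1194.4 = 2021.6
Services: 112.0 - 26.6 - 67.5 + 211.0 = 228.9
Primary income: 201.0 + 64.6 = 265.6
Secondary income: -82.6
Current account = 2021.6 + 228.9 + 265.6 + (-82.6) = 2433.5
(Excluded from the current account — financial account: foreign purchases of equities on the domestic stock exchange 214.6, purchases of foreign government bonds by domestic residents 484.7, sale of domestic government bonds to non-residents 339.6, domestic pension funds' purchases of foreign equities 120.8.)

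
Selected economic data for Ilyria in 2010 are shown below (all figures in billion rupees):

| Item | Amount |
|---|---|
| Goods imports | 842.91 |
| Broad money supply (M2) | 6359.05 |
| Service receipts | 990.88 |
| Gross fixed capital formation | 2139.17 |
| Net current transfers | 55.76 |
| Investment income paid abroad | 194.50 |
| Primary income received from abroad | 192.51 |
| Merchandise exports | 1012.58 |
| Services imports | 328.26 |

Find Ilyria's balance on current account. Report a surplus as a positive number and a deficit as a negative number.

Goods balance = 1012.58 - 842.91 = 169.67
Services balance = 990.88 - 328.26 = 662.62
Trade balance (goods + services) = 169.67 + 662.62 = 832.29
Net primary income = 192.51 - 194.50 = -1.99
Net secondary income = 55.76
Current account = 832.29 + (-1.99) + 55.76 = 886.06

886.06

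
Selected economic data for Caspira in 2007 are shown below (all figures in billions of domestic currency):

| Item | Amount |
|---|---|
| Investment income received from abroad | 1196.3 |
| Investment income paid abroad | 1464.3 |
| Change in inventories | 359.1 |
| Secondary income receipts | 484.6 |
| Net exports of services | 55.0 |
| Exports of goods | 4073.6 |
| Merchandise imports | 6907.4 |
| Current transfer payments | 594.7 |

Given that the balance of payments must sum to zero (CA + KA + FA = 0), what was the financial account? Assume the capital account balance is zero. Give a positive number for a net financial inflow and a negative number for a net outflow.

3156.9

Goods balance = 4073.6 - 6907.4 = -2833.8
Services balance = 55.0
Trade balance (goods + services) = -2833.8 + 55.0 = -2778.8
Net primary income = 1196.3 - 1464.3 = -268.0
Net secondary income = 484.6 - 594.7 = -110.1
Current account = -2778.8 + (-268.0) + (-110.1) = -3156.9
Financial account = -(-3156.9) = 3156.9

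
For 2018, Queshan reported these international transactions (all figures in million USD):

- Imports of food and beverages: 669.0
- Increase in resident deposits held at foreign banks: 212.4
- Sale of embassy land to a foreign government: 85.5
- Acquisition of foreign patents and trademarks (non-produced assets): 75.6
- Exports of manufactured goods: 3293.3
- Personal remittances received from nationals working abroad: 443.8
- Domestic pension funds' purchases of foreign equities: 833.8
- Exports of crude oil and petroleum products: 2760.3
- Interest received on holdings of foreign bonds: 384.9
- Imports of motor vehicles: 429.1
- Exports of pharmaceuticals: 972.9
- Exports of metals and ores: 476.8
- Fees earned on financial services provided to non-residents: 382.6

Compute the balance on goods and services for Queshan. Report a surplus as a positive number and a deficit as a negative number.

Goods: 3293.3 - 429.1 + 2760.3 - 669.0 + 476.8 + 972.9 = 6405.2
Services: 382.6
Trade balance = 6405.2 + 382.6 = 6787.8
(Excluded from the trade balance — financial account: increase in resident deposits held at foreign banks 212.4, domestic pension funds' purchases of foreign equities 833.8; capital account: sale of embassy land to a foreign government 85.5, acquisition of foreign patents and trademarks (non-produced assets) 75.6; secondary income: personal remittances received from nationals working abroad 443.8; primary income: interest received on holdings of foreign bonds 384.9.)

6787.8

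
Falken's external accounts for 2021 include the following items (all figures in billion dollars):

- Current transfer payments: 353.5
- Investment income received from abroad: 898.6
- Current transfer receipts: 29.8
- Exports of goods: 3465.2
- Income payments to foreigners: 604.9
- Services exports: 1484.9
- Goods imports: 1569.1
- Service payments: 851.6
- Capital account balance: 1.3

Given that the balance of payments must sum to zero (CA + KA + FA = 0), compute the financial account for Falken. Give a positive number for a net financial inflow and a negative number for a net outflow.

Goods balance = 3465.2 - 1569.1 = 1896.1
Services balance = 1484.9 - 851.6 = 633.3
Trade balance (goods + services) = 1896.1 + 633.3 = 2529.4
Net primary income = 898.6 - 604.9 = 293.7
Net secondary income = 29.8 - 353.5 = -323.7
Current account = 2529.4 + 293.7 + (-323.7) = 2499.4
Financial account = -(2499.4 + 1.3) = -2500.7

-2500.7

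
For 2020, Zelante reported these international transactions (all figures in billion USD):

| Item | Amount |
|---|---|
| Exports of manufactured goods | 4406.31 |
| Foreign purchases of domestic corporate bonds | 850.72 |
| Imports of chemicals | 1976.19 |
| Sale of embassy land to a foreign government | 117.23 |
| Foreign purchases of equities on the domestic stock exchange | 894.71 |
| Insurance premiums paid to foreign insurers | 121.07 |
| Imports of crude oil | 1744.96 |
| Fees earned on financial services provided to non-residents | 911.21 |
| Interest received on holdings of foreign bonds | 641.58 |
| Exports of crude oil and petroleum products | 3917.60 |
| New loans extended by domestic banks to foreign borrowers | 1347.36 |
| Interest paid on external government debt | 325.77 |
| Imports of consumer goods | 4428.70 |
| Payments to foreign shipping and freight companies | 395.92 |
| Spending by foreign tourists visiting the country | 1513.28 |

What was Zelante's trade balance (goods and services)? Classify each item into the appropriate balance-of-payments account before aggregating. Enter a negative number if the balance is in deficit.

2081.56

Goods: 3917.60 - 4428.70 - 1976.19 + 4406.31 - 1744.96 = 174.06
Services: 1513.28 + 911.21 - 121.07 - 395.92 = 1907.50
Trade balance = 174.06 + 1907.50 = 2081.56
(Excluded from the trade balance — financial account: foreign purchases of domestic corporate bonds 850.72, foreign purchases of equities on the domestic stock exchange 894.71, new loans extended by domestic banks to foreign borrowers 1347.36; capital account: sale of embassy land to a foreign government 117.23; primary income: interest received on holdings of foreign bonds 641.58, interest paid on external government debt 325.77.)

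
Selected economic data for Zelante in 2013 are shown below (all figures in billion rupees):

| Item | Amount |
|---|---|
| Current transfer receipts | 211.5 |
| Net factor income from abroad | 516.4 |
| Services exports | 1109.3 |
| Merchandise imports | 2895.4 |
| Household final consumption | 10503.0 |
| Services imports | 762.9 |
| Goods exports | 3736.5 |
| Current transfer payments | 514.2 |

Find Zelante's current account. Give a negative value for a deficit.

Goods balance = 3736.5 - 2895.4 = 841.1
Services balance = 1109.3 - 762.9 = 346.4
Trade balance (goods + services) = 841.1 + 346.4 = 1187.5
Net primary income = 516.4
Net secondary income = 211.5 - 514.2 = -302.7
Current account = 1187.5 + 516.4 + (-302.7) = 1401.2

1401.2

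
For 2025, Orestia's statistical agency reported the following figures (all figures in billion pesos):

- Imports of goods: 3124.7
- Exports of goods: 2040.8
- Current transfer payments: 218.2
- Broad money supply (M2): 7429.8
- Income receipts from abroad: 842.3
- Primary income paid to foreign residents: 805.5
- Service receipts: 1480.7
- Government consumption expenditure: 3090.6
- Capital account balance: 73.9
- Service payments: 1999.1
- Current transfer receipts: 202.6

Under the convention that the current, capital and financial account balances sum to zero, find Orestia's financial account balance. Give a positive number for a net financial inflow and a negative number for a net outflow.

1507.2

Goods balance = 2040.8 - 3124.7 = -1083.9
Services balance = 1480.7 - 1999.1 = -518.4
Trade balance (goods + services) = -1083.9 + (-518.4) = -1602.3
Net primary income = 842.3 - 805.5 = 36.8
Net secondary income = 202.6 - 218.2 = -15.6
Current account = -1602.3 + 36.8 + (-15.6) = -1581.1
Financial account = -(-1581.1 + 73.9) = 1507.2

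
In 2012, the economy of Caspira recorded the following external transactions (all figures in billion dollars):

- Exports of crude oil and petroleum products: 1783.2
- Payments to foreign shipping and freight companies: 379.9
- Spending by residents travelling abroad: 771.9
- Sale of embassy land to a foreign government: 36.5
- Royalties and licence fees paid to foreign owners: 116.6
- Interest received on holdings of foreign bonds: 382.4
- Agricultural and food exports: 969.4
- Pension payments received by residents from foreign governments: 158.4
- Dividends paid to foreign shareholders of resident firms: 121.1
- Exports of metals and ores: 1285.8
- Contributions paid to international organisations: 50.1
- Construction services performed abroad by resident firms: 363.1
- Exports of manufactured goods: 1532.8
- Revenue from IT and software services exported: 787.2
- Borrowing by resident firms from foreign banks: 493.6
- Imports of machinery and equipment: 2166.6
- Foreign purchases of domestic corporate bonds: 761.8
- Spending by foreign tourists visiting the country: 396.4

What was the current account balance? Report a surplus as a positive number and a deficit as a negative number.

4052.5

Goods: 1532.8 + 1285.8 - 2166.6 + 969.4 + 1783.2 = 3404.6
Services: 396.4 - 116.6 - 771.9 + 363.1 - 379.9 + 787.2 = 278.3
Primary income: -121.1 + 382.4 = 261.3
Secondary income: -50.1 + 158.4 = 108.3
Current account = 3404.6 + 278.3 + 261.3 + 108.3 = 4052.5
(Excluded from the current account — capital account: sale of embassy land to a foreign government 36.5; financial account: borrowing by resident firms from foreign banks 493.6, foreign purchases of domestic corporate bonds 761.8.)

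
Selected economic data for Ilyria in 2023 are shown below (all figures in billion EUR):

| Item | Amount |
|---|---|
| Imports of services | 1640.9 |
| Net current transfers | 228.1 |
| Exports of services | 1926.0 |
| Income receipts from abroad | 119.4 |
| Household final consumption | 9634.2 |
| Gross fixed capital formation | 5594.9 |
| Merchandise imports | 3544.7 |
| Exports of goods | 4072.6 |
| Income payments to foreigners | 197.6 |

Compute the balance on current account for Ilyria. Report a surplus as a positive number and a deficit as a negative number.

Goods balance = 4072.6 - 3544.7 = 527.9
Services balance = 1926.0 - 1640.9 = 285.1
Trade balance (goods + services) = 527.9 + 285.1 = 813.0
Net primary income = 119.4 - 197.6 = -78.2
Net secondary income = 228.1
Current account = 813.0 + (-78.2) + 228.1 = 962.9

962.9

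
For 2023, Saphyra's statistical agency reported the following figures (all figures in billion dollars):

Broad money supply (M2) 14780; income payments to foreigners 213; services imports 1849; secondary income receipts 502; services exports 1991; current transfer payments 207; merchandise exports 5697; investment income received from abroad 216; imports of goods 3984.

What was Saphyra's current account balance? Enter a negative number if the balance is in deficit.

Goods balance = 5697 - 3984 = 1713
Services balance = 1991 - 1849 = 142
Trade balance (goods + services) = 1713 + 142 = 1855
Net primary income = 216 - 213 = 3
Net secondary income = 502 - 207 = 295
Current account = 1855 + 3 + 295 = 2153

2153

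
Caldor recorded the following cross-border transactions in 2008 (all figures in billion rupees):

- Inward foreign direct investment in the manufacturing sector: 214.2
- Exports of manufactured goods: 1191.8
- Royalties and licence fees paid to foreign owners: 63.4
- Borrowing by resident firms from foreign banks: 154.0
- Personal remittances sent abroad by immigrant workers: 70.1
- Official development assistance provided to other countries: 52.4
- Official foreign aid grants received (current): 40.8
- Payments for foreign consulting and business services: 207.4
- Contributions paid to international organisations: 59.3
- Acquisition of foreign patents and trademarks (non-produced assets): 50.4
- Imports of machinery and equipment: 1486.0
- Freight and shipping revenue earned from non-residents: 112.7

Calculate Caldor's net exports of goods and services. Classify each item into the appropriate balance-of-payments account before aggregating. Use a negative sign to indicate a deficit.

-452.3

Goods: -1486.0 + 1191.8 = -294.2
Services: -207.4 + 112.7 - 63.4 = -158.1
Trade balance = -294.2 + (-158.1) = -452.3
(Excluded from the trade balance — financial account: inward foreign direct investment in the manufacturing sector 214.2, borrowing by resident firms from foreign banks 154.0; secondary income: personal remittances sent abroad by immigrant workers 70.1, official development assistance provided to other countries 52.4, official foreign aid grants received (current) 40.8, contributions paid to international organisations 59.3; capital account: acquisition of foreign patents and trademarks (non-produced assets) 50.4.)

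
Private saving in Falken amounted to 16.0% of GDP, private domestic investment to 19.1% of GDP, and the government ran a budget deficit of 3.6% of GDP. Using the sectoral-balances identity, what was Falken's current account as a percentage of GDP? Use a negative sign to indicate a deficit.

-6.7

By the sectoral-balances identity, CA = (S_private - I) + (T - G).
Private balance = 16.0 - 19.1 = -3.1
Government balance (T - G) = -3.6
CA = -3.1 + (-3.6) = -6.7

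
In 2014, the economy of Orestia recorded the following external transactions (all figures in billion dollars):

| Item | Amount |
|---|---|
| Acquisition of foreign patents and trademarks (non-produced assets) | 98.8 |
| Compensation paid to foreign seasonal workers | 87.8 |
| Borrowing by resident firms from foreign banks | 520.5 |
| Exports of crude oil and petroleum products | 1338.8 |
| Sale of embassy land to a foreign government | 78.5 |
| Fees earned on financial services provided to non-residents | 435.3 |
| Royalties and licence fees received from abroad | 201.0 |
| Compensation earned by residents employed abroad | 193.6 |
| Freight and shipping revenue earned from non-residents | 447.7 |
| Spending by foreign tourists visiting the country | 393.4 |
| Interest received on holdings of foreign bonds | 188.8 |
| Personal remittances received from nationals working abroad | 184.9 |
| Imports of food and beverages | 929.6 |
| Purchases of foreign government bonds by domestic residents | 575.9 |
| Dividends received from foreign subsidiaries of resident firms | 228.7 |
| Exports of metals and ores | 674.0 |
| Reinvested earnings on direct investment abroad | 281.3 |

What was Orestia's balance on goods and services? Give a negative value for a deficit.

2560.6

Goods: -929.6 + 674.0 + 1338.8 = 1083.2
Services: 435.3 + 393.4 + 201.0 + 447.7 = 1477.4
Trade balance = 1083.2 + 1477.4 = 2560.6
(Excluded from the trade balance — capital account: acquisition of foreign patents and trademarks (non-produced assets) 98.8, sale of embassy land to a foreign government 78.5; primary income: compensation paid to foreign seasonal workers 87.8, compensation earned by residents employed abroad 193.6, interest received on holdings of foreign bonds 188.8, dividends received from foreign subsidiaries of resident firms 228.7, reinvested earnings on direct investment abroad 281.3; financial account: borrowing by resident firms from foreign banks 520.5, purchases of foreign government bonds by domestic residents 575.9; secondary income: personal remittances received from nationals working abroad 184.9.)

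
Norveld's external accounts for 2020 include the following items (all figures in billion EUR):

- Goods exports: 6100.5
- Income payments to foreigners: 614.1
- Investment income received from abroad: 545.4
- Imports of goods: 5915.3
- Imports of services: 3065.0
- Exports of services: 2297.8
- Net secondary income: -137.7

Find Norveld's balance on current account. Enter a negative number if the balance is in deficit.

-788.4

Goods balance = 6100.5 - 5915.3 = 185.2
Services balance = 2297.8 - 3065.0 = -767.2
Trade balance (goods + services) = 185.2 + (-767.2) = -582.0
Net primary income = 545.4 - 614.1 = -68.7
Net secondary income = -137.7
Current account = -582.0 + (-68.7) + (-137.7) = -788.4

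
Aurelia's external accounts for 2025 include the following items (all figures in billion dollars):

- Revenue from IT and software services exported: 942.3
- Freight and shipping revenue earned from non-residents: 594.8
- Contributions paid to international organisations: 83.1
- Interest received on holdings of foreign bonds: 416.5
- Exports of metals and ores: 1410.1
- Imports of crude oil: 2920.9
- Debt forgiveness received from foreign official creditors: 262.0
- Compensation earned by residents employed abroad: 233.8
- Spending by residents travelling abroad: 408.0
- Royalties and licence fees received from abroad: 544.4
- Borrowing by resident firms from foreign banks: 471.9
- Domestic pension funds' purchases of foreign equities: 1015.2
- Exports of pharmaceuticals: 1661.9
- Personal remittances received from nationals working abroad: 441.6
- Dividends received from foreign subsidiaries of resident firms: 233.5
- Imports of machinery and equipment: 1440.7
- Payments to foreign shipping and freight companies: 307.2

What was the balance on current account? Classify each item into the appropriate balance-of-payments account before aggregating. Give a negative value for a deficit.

Goods: 1410.1 - 1440.7 - 2920.9 + 1661.9 = -1289.6
Services: -408.0 + 942.3 - 307.2 + 594.8 + 544.4 = 1366.3
Primary income: 416.5 + 233.8 + 233.5 = 883.8
Secondary income: -83.1 + 441.6 = 358.5
Current account = (-1289.6) + 1366.3 + 883.8 + 358.5 = 1319.0
(Excluded from the current account — capital account: debt forgiveness received from foreign official creditors 262.0; financial account: borrowing by resident firms from foreign banks 471.9, domestic pension funds' purchases of foreign equities 1015.2.)

1319.0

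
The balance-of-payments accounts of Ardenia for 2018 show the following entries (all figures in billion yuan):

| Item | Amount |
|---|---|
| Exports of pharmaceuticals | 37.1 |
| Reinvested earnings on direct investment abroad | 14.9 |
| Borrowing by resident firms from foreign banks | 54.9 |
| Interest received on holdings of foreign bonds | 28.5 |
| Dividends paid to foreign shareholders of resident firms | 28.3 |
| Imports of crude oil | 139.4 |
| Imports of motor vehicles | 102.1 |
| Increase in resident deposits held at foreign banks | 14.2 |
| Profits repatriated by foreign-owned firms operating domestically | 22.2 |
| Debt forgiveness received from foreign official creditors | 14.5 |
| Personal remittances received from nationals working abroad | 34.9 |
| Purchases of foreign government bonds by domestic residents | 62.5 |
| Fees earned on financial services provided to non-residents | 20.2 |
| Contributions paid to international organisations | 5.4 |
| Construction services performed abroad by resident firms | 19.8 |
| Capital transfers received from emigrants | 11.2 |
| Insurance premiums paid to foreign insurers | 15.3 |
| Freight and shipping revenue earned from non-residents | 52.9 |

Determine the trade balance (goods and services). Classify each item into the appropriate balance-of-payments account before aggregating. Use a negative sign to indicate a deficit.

Goods: -102.1 + 37.1 - 139.4 = -204.4
Services: 52.9 + 19.8 - 15.3 + 20.2 = 77.6
Trade balance = -204.4 + 77.6 = -126.8
(Excluded from the trade balance — primary income: reinvested earnings on direct investment abroad 14.9, interest received on holdings of foreign bonds 28.5, dividends paid to foreign shareholders of resident firms 28.3, profits repatriated by foreign-owned firms operating domestically 22.2; financial account: borrowing by resident firms from foreign banks 54.9, increase in resident deposits held at foreign banks 14.2, purchases of foreign government bonds by domestic residents 62.5; capital account: debt forgiveness received from foreign official creditors 14.5, capital transfers received from emigrants 11.2; secondary income: personal remittances received from nationals working abroad 34.9, contributions paid to international organisations 5.4.)

-126.8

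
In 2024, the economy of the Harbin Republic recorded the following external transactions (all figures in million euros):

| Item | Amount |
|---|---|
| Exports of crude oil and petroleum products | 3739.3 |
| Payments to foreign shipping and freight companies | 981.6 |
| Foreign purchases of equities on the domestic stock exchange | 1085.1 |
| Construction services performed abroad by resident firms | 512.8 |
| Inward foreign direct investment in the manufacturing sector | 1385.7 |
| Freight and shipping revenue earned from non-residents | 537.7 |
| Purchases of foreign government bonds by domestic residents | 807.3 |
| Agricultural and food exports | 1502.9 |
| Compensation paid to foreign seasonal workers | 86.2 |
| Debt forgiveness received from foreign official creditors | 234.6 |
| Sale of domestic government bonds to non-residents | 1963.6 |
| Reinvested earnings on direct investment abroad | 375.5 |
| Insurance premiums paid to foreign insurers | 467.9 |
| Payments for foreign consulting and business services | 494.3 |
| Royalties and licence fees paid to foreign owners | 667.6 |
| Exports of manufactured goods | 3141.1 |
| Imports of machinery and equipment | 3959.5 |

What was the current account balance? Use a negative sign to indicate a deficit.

Goods: 1502.9 - 3959.5 + 3739.3 + 3141.1 = 4423.8
Services: -467.9 + 512.8 - 494.3 - 667.6 + 537.7 - 981.6 = -1560.9
Primary income: -86.2 + 375.5 = 289.3
Current account = 4423.8 + (-1560.9) + 289.3 = 3152.2
(Excluded from the current account — financial account: foreign purchases of equities on the domestic stock exchange 1085.1, inward foreign direct investment in the manufacturing sector 1385.7, purchases of foreign government bonds by domestic residents 807.3, sale of domestic government bonds to non-residents 1963.6; capital account: debt forgiveness received from foreign official creditors 234.6.)

3152.2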